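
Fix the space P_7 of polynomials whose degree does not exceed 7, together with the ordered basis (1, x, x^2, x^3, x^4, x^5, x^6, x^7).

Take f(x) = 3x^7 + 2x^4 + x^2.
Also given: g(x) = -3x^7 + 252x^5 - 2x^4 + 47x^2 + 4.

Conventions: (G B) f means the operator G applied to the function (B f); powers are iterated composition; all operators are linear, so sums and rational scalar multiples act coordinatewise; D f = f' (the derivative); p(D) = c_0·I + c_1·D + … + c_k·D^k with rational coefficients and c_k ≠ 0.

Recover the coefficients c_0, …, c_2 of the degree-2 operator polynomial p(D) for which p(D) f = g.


c_0 = -1, c_1 = 0, c_2 = 2

D^0 f = 3x^7 + 2x^4 + x^2
D^1 f = 21x^6 + 8x^3 + 2x
D^2 f = 126x^5 + 24x^2 + 2
matching coefficients of g against c_0 f + c_1 Df + … from the top degree down determines the c_i
solution: c_0 = -1, c_1 = 0, c_2 = 2


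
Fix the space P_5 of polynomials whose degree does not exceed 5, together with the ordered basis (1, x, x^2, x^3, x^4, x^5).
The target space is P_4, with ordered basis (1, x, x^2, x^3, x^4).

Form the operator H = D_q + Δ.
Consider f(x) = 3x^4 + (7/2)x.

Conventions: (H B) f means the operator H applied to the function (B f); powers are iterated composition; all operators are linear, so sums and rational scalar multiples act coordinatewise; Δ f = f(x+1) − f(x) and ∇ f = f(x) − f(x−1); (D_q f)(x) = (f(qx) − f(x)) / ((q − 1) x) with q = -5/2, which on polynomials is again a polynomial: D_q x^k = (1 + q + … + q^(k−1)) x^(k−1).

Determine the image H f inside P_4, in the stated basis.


D_q f = -(261/8)x^3 + 7/2
Δ f = 12x^3 + 18x^2 + 12x + 13/2
(D_q + Δ) f = -(165/8)x^3 + 18x^2 + 12x + 10

g(x) = -(165/8)x^3 + 18x^2 + 12x + 10


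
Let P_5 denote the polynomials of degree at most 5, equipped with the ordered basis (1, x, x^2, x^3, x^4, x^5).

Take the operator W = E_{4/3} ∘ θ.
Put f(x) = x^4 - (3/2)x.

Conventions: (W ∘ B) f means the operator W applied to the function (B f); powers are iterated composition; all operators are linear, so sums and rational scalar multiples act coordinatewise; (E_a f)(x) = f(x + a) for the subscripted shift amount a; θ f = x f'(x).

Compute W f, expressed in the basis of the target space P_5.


θ f = 4x^4 - (3/2)x
E_{4/3} θ f = 4x^4 + (64/3)x^3 + (128/3)x^2 + (1967/54)x + 862/81

the image equals g(x) = 4x^4 + (64/3)x^3 + (128/3)x^2 + (1967/54)x + 862/81


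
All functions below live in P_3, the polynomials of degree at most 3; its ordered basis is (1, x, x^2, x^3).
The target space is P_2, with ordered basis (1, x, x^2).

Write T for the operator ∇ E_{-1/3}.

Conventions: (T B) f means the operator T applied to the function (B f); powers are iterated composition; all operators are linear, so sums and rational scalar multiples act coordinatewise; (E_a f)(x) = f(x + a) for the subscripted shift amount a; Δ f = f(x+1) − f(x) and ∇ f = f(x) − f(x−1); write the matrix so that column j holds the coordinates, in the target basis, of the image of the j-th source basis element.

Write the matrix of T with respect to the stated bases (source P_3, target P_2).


image of 1: 0
image of x: 1
image of x^2: 2x - 5/3
image of x^3: 3x^2 - 5x + 7/3
each image's coordinates form column j of the matrix

the matrix is [[0, 1, -5/3, 7/3]; [0, 0, 2, -5]; [0, 0, 0, 3]] (rows listed top to bottom)


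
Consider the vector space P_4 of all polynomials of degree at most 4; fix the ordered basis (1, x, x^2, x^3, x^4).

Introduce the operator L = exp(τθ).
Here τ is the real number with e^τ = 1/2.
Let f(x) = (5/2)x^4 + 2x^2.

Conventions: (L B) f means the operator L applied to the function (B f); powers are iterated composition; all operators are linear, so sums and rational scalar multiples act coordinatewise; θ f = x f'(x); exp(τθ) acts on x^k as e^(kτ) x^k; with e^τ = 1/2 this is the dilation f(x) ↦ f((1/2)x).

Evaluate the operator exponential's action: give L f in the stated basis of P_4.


the result is g(x) = (5/32)x^4 + (1/2)x^2

exp(τθ) x^k = e^(kτ) x^k; with e^τ = 1/2 this sends x^k to (1/2)^k x^k
x^2 ↦ 1/4 x^2
x^4 ↦ 1/16 x^4
applying this coordinatewise to f: exp(τθ) f = (5/32)x^4 + (1/2)x^2


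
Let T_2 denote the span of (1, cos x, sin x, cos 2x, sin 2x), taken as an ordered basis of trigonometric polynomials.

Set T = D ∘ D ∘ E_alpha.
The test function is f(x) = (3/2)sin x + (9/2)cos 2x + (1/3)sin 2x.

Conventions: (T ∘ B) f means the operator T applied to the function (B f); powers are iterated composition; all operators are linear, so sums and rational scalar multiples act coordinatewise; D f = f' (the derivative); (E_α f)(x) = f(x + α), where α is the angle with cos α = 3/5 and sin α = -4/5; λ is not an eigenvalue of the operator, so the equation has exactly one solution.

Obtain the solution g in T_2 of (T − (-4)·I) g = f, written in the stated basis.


write g with unknown coordinates in the stated basis and equate coefficients in (T − (-4)·I) g = f
solving from the highest basis element down gives g = -(6/61)cos x + (51/122)sin x + (17/32)cos 2x + (89/192)sin 2x
check: T g = (24/61)cos x - (21/122)sin x + (19/8)cos 2x - (73/48)sin 2x
so T g − (-4)·g = (3/2)sin x + (9/2)cos 2x + (1/3)sin 2x = f ✓

the result is g(x) = -(6/61)cos x + (51/122)sin x + (17/32)cos 2x + (89/192)sin 2x


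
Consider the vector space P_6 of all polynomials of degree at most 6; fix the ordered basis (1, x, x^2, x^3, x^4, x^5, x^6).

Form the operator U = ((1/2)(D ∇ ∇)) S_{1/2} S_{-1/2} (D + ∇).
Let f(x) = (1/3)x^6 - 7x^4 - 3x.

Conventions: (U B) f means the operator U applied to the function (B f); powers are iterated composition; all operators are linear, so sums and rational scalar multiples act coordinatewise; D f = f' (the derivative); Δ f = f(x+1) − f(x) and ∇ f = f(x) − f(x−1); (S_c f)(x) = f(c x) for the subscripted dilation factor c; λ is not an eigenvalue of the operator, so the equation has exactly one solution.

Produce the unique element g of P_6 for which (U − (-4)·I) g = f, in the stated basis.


write g with unknown coordinates in the stated basis and equate coefficients in (U − (-4)·I) g = f
solving from the highest basis element down gives g = (1/12)x^6 - (7/4)x^4 + (15/2048)x^2 - (3/4)x - 617/4096
check: U g = -(15/512)x^2 + 617/1024
so U g − (-4)·g = (1/3)x^6 - 7x^4 - 3x = f ✓

g(x) = (1/12)x^6 - (7/4)x^4 + (15/2048)x^2 - (3/4)x - 617/4096


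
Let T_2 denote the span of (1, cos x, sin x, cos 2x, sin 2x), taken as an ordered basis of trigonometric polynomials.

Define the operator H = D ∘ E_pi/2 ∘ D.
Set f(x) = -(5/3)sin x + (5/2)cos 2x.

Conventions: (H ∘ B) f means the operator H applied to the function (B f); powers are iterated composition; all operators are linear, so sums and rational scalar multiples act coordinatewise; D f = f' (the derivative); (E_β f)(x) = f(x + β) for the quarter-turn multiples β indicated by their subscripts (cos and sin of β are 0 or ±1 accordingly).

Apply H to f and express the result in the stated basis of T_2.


D f = -(5/3)cos x - 5sin 2x
E_pi/2 D f = (5/3)sin x + 5sin 2x
D E_pi/2 D f = (5/3)cos x + 10cos 2x

g(x) = (5/3)cos x + 10cos 2x


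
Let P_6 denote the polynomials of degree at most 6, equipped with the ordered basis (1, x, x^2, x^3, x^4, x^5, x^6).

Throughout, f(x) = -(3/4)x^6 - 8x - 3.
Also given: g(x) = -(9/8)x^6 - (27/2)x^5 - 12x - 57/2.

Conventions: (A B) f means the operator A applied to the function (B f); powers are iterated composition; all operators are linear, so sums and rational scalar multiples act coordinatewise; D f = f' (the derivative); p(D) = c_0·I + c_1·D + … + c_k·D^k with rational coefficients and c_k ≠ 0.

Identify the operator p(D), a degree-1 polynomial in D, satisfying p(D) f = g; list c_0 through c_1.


D^0 f = -(3/4)x^6 - 8x - 3
D^1 f = -(9/2)x^5 - 8
matching coefficients of g against c_0 f + c_1 Df + … from the top degree down determines the c_i
solution: c_0 = 3/2, c_1 = 3

p(D) = (3/2)·I + 3·D, i.e. c_0 = 3/2, c_1 = 3


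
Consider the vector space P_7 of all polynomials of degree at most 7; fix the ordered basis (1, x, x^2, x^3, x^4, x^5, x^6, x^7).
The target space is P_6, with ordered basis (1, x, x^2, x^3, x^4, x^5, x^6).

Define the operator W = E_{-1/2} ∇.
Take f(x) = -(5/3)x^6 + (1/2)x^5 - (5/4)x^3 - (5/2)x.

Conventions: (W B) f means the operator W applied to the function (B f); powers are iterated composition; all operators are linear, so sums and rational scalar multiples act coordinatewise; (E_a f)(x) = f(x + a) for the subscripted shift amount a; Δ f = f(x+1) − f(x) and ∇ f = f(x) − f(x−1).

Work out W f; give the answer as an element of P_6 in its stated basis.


∇ f = -10x^5 + (55/2)x^4 - (115/3)x^3 + (105/4)x^2 - (35/4)x - 19/12
E_{-1/2} ∇ f = -10x^5 + (105/2)x^4 - (355/3)x^3 + (275/2)x^2 - (645/8)x + 1553/96

the image equals g(x) = -10x^5 + (105/2)x^4 - (355/3)x^3 + (275/2)x^2 - (645/8)x + 1553/96


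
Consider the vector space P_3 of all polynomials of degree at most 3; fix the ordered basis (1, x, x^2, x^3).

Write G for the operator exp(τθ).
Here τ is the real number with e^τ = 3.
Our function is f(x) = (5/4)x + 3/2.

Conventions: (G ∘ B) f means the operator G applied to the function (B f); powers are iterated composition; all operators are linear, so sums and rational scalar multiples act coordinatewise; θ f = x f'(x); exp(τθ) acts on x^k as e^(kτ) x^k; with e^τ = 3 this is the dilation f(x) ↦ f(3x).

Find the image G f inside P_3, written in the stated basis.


exp(τθ) x^k = e^(kτ) x^k; with e^τ = 3 this sends x^k to 3^k x^k
x ↦ 3 x
applying this coordinatewise to f: exp(τθ) f = (15/4)x + 3/2

the image equals g(x) = (15/4)x + 3/2


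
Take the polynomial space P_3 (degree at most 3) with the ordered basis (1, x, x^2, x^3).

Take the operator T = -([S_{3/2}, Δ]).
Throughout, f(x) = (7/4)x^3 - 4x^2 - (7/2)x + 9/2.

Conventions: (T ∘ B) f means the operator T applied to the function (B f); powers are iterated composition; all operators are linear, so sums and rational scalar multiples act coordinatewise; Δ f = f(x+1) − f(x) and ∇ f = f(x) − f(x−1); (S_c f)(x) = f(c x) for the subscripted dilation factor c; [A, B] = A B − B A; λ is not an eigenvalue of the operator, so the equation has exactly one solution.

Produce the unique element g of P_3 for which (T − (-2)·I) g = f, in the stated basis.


the result is g(x) = (7/8)x^3 - (445/128)x^2 - (821/512)x + 7751/2048

write g with unknown coordinates in the stated basis and equate coefficients in (T − (-2)·I) g = f
solving from the highest basis element down gives g = (7/8)x^3 - (445/128)x^2 - (821/512)x + 7751/2048
check: T g = (189/64)x^2 - (75/256)x - 3143/1024
so T g − (-2)·g = (7/4)x^3 - 4x^2 - (7/2)x + 9/2 = f ✓


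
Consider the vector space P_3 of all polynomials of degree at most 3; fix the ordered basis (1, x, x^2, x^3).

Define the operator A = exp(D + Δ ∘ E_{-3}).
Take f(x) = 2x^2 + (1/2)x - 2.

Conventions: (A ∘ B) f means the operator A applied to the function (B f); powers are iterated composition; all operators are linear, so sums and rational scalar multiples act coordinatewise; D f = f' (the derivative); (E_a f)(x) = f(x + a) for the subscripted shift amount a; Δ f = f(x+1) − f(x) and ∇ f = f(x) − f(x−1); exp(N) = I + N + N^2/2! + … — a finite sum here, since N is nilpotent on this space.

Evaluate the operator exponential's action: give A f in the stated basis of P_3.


order-1 term: 8x - 9
order-2 term: 8
the series for exp(D + Δ ∘ E_{-3}) f terminates at order 2
exp(D + Δ ∘ E_{-3}) f = 2x^2 + (17/2)x - 3

the image equals g(x) = 2x^2 + (17/2)x - 3


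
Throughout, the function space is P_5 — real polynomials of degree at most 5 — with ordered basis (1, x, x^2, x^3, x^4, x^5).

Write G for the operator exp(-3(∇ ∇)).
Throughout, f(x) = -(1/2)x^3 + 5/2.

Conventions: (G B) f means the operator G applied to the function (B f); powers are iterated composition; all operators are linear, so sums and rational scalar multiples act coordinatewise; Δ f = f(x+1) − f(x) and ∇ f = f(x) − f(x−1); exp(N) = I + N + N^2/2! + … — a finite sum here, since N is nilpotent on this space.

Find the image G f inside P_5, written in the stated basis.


g(x) = -(1/2)x^3 + 9x - 13/2

order-1 term: 9x - 9
the series for exp(-3(∇ ∇)) f terminates at order 1
exp(-3(∇ ∇)) f = -(1/2)x^3 + 9x - 13/2


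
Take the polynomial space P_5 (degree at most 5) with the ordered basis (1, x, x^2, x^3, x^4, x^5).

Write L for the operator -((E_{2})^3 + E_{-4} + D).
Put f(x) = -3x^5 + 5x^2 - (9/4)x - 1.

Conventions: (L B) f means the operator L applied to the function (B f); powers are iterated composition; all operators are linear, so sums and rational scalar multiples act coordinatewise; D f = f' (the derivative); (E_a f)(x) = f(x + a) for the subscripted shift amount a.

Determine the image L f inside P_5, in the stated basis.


E_{2} f = -3x^5 - 30x^4 - 120x^3 - 235x^2 - (889/4)x - 163/2
E_{2} E_{2} f = -3x^5 - 60x^4 - 480x^3 - 1915x^2 - (15209/4)x - 3002
E_{2} E_{2} E_{2} f = -3x^5 - 90x^4 - 1080x^3 - 6475x^2 - (77529/4)x - 46325/2
E_{-4} f = -3x^5 + 60x^4 - 480x^3 + 1925x^2 - (15529/4)x + 3160
D f = -15x^4 + 10x - 9/4
((E_{2})^3 + E_{-4} + D) f = -6x^5 - 45x^4 - 1560x^3 - 4550x^2 - (46509/2)x - 80019/4
(-((E_{2})^3 + E_{-4} + D)) f = 6x^5 + 45x^4 + 1560x^3 + 4550x^2 + (46509/2)x + 80019/4

the image equals g(x) = 6x^5 + 45x^4 + 1560x^3 + 4550x^2 + (46509/2)x + 80019/4


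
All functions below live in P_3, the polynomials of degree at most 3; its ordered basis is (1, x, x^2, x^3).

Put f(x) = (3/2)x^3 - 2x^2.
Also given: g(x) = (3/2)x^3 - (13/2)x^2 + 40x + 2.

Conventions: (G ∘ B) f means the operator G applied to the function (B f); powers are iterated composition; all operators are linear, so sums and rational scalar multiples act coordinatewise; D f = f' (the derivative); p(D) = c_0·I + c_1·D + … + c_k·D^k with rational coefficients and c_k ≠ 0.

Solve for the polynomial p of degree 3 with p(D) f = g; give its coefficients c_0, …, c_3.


D^0 f = (3/2)x^3 - 2x^2
D^1 f = (9/2)x^2 - 4x
D^2 f = 9x - 4
D^3 f = 9
matching coefficients of g against c_0 f + c_1 Df + … from the top degree down determines the c_i
solution: c_0 = 1, c_1 = -1, c_2 = 4, c_3 = 2

p(D) = I − D + 4·D^2 + 2·D^3, i.e. c_0 = 1, c_1 = -1, c_2 = 4, c_3 = 2


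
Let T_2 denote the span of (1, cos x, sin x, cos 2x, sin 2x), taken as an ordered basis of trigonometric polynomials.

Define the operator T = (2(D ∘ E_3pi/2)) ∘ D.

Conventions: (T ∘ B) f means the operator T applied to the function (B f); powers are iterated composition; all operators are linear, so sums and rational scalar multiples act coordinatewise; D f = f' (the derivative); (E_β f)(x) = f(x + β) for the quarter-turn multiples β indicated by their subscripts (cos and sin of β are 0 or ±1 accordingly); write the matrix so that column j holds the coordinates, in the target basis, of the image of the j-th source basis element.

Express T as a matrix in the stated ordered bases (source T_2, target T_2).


the matrix is [[0, 0, 0, 0, 0]; [0, 0, 2, 0, 0]; [0, -2, 0, 0, 0]; [0, 0, 0, 8, 0]; [0, 0, 0, 0, 8]] (rows listed top to bottom)

image of 1: 0
image of cos x: -2sin x
image of sin x: 2cos x
image of cos 2x: 8cos 2x
image of sin 2x: 8sin 2x
each image's coordinates form column j of the matrix


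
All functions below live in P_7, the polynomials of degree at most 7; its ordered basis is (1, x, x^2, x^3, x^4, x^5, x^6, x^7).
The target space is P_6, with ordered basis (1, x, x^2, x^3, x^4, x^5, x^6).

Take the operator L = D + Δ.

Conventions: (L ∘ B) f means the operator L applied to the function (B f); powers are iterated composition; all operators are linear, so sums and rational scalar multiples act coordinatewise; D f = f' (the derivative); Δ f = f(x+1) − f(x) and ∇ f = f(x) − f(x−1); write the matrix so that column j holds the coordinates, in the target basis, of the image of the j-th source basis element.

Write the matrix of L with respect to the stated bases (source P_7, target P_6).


the matrix is [[0, 2, 1, 1, 1, 1, 1, 1]; [0, 0, 4, 3, 4, 5, 6, 7]; [0, 0, 0, 6, 6, 10, 15, 21]; [0, 0, 0, 0, 8, 10, 20, 35]; [0, 0, 0, 0, 0, 10, 15, 35]; [0, 0, 0, 0, 0, 0, 12, 21]; [0, 0, 0, 0, 0, 0, 0, 14]] (rows listed top to bottom)

image of 1: 0
image of x: 2
image of x^2: 4x + 1
image of x^3: 6x^2 + 3x + 1
image of x^4: 8x^3 + 6x^2 + 4x + 1
image of x^5: 10x^4 + 10x^3 + 10x^2 + 5x + 1
image of x^6: 12x^5 + 15x^4 + 20x^3 + 15x^2 + 6x + 1
image of x^7: 14x^6 + 21x^5 + 35x^4 + 35x^3 + 21x^2 + 7x + 1
each image's coordinates form column j of the matrix


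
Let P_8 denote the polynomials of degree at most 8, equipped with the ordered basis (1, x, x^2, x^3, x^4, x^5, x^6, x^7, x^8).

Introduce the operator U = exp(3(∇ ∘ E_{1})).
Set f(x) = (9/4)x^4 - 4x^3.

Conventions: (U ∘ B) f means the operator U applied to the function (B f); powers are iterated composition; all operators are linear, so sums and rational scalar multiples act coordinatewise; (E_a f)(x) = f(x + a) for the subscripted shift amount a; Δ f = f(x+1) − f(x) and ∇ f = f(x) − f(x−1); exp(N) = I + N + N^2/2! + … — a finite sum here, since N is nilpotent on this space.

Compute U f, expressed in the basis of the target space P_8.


order-1 term: 27x^3 + (9/2)x^2 - 9x - 21/4
order-2 term: (243/2)x^2 + 135x + 135/4
order-3 term: 243x + 513/2
order-4 term: 729/4
the series for exp(3(∇ ∘ E_{1})) f terminates at order 4
exp(3(∇ ∘ E_{1})) f = (9/4)x^4 + 23x^3 + 126x^2 + 369x + 1869/4

the image equals g(x) = (9/4)x^4 + 23x^3 + 126x^2 + 369x + 1869/4


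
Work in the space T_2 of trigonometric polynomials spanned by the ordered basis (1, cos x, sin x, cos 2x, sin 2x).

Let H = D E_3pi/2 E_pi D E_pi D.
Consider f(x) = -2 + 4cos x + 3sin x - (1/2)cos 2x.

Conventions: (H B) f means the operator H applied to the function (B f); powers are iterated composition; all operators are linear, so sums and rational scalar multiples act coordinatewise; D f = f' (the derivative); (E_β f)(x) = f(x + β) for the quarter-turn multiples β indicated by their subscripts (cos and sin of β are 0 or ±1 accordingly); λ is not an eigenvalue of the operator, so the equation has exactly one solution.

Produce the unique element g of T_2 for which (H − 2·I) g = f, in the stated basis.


write g with unknown coordinates in the stated basis and equate coefficients in (H − 2·I) g = f
solving from the highest basis element down gives g = 1 - (4/3)cos x - sin x + (1/68)cos 2x - (1/17)sin 2x
check: H g = (4/3)cos x + sin x - (8/17)cos 2x - (2/17)sin 2x
so H g − 2·g = -2 + 4cos x + 3sin x - (1/2)cos 2x = f ✓

the image equals g(x) = 1 - (4/3)cos x - sin x + (1/68)cos 2x - (1/17)sin 2x


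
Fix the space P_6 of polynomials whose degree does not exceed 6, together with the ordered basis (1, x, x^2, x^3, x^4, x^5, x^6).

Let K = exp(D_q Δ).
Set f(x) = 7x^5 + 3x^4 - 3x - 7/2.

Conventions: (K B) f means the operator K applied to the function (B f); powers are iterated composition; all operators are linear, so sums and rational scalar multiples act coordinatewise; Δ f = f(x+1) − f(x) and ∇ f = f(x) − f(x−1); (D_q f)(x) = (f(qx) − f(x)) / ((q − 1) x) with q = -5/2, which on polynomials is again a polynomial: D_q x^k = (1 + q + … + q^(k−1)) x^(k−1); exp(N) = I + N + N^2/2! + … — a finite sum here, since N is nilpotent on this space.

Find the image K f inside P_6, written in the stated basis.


order-1 term: -(3045/8)x^3 + (779/2)x^2 - 132x + 47
order-2 term: (27405/32)x - 2903/16
the series for exp(D_q Δ) f terminates at order 2
exp(D_q Δ) f = 7x^5 + 3x^4 - (3045/8)x^3 + (779/2)x^2 + (23085/32)x - 2207/16

the result is g(x) = 7x^5 + 3x^4 - (3045/8)x^3 + (779/2)x^2 + (23085/32)x - 2207/16


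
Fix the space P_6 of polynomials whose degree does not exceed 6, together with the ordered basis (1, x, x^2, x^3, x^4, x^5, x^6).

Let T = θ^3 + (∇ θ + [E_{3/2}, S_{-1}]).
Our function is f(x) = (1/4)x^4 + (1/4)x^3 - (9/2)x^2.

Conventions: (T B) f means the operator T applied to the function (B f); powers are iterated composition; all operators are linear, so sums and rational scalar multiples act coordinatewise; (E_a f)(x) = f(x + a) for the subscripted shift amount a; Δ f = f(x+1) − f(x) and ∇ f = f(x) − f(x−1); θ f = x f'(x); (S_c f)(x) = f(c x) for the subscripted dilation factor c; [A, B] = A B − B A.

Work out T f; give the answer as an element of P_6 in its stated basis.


g(x) = 16x^4 + (55/4)x^3 - 42x^2 - (73/2)x + 113/16

θ f = x^4 + (3/4)x^3 - 9x^2
θ θ f = 4x^4 + (9/4)x^3 - 18x^2
θ θ θ f = 16x^4 + (27/4)x^3 - 36x^2
θ f = x^4 + (3/4)x^3 - 9x^2
∇ θ f = 4x^3 - (15/4)x^2 - (65/4)x + 35/4
S_{-1} f = (1/4)x^4 - (1/4)x^3 - (9/2)x^2
E_{3/2} S_{-1} f = (1/4)x^4 + (5/4)x^3 - (9/4)x^2 - (189/16)x - 621/64
E_{3/2} f = (1/4)x^4 + (7/4)x^3 - (135/16)x - 513/64
S_{-1} E_{3/2} f = (1/4)x^4 - (7/4)x^3 + (135/16)x - 513/64
[E_{3/2}, S_{-1}] f = 3x^3 - (9/4)x^2 - (81/4)x - 27/16
(∇ θ + [E_{3/2}, S_{-1}]) f = 7x^3 - 6x^2 - (73/2)x + 113/16
(θ^3 + (∇ θ + [E_{3/2}, S_{-1}])) f = 16x^4 + (55/4)x^3 - 42x^2 - (73/2)x + 113/16


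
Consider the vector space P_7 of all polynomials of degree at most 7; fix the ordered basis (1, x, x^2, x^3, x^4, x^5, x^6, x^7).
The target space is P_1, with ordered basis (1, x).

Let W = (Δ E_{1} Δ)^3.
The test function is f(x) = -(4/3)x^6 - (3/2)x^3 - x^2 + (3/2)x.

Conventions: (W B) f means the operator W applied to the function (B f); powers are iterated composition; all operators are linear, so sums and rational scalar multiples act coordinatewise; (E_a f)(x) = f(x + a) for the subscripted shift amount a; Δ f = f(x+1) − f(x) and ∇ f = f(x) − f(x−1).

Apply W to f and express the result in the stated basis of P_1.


Δ f = -8x^5 - 20x^4 - (80/3)x^3 - (49/2)x^2 - (29/2)x - 7/3
E_{1} Δ f = -8x^5 - 60x^4 - (560/3)x^3 - (609/2)x^2 - (527/2)x - 96
Δ E_{1} Δ f = -40x^4 - 320x^3 - 1000x^2 - 1449x - 2468/3
Δ (Δ E_{1} Δ) f = -160x^3 - 1200x^2 - 3120x - 2809
E_{1} Δ (Δ E_{1} Δ) f = -160x^3 - 1680x^2 - 6000x - 7289
Δ E_{1} Δ (Δ E_{1} Δ) f = -480x^2 - 3840x - 7840
Δ (Δ E_{1} Δ) (Δ E_{1} Δ) f = -960x - 4320
E_{1} Δ (Δ E_{1} Δ) (Δ E_{1} Δ) f = -960x - 5280
Δ E_{1} Δ (Δ E_{1} Δ) (Δ E_{1} Δ) f = -960

g(x) = -960


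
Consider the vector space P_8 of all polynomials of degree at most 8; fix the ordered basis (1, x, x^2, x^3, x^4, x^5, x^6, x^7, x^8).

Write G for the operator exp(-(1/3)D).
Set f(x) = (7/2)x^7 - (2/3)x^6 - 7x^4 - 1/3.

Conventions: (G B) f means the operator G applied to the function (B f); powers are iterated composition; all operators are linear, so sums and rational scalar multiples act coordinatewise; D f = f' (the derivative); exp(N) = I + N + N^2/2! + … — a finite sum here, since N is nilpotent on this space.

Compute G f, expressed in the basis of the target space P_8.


g(x) = (7/2)x^7 - (53/6)x^6 + (19/2)x^5 - (683/54)x^4 + (1837/162)x^3 - (275/54)x^2 + (1585/1458)x - 1847/4374

order-1 term: -(49/6)x^6 + (4/3)x^5 + (28/3)x^3
order-2 term: (49/6)x^5 - (10/9)x^4 - (14/3)x^2
order-3 term: -(245/54)x^4 + (40/81)x^3 + (28/27)x
order-4 term: (245/162)x^3 - (10/81)x^2 - 7/81
order-5 term: -(49/162)x^2 + (4/243)x
order-6 term: (49/1458)x - 2/2187
order-7 term: -7/4374
the series for exp(-(1/3)D) f terminates at order 7
exp(-(1/3)D) f = (7/2)x^7 - (53/6)x^6 + (19/2)x^5 - (683/54)x^4 + (1837/162)x^3 - (275/54)x^2 + (1585/1458)x - 1847/4374


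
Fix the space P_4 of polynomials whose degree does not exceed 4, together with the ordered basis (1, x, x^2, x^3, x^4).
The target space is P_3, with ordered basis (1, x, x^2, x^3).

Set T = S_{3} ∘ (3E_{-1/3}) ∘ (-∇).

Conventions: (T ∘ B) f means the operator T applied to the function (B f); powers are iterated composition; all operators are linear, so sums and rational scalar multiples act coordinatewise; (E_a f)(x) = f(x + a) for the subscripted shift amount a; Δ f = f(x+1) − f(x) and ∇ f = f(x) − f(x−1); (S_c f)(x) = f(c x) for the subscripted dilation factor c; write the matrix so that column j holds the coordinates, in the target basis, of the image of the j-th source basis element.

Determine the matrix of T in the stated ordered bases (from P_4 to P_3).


image of 1: 0
image of x: -3
image of x^2: -18x + 5
image of x^3: -81x^2 + 45x - 7
image of x^4: -324x^3 + 270x^2 - 84x + 85/9
each image's coordinates form column j of the matrix

the matrix is [[0, -3, 5, -7, 85/9]; [0, 0, -18, 45, -84]; [0, 0, 0, -81, 270]; [0, 0, 0, 0, -324]] (rows listed top to bottom)


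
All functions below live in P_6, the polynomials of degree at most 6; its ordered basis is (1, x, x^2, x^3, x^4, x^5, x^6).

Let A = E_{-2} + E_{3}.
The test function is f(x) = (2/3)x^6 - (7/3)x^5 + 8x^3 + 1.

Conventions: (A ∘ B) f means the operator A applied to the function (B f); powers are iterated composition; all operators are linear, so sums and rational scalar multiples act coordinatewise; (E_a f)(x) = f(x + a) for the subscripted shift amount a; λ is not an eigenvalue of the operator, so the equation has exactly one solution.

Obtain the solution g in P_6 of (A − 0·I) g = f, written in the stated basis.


the result is g(x) = (1/3)x^6 - (13/6)x^5 - (325/12)x^4 + (407/3)x^3 + (9793/12)x^2 - 2118x - 49487/12

write g with unknown coordinates in the stated basis and equate coefficients in (A − 0·I) g = f
solving from the highest basis element down gives g = (1/3)x^6 - (13/6)x^5 - (325/12)x^4 + (407/3)x^3 + (9793/12)x^2 - 2118x - 49487/12
check: A g = (2/3)x^6 - (7/3)x^5 + 8x^3 + 1
so A g − 0·g = (2/3)x^6 - (7/3)x^5 + 8x^3 + 1 = f ✓


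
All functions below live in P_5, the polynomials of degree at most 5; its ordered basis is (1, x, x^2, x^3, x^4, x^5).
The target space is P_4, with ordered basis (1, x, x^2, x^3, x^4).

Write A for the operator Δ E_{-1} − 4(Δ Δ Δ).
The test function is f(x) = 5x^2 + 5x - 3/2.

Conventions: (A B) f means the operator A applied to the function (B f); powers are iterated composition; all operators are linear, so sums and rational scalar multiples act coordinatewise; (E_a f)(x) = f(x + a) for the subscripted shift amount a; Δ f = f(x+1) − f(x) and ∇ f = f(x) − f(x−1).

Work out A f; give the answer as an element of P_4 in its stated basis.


the image equals g(x) = 10x

E_{-1} f = 5x^2 - 5x - 3/2
Δ E_{-1} f = 10x
Δ f = 10x + 10
Δ Δ f = 10
Δ Δ Δ f = 0
(-4(Δ Δ Δ)) f = 0
(Δ E_{-1} − 4(Δ Δ Δ)) f = 10x


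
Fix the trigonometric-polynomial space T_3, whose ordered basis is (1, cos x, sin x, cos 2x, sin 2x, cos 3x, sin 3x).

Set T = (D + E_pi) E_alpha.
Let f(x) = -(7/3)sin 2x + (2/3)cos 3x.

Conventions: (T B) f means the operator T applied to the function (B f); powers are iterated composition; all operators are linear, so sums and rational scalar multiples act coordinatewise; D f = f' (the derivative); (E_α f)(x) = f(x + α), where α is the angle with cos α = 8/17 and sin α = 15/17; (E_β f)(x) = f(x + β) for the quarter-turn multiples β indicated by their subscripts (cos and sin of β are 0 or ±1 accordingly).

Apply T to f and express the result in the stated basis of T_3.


E_alpha f = -(560/289)cos 2x + (1127/867)sin 2x - (9776/14739)cos 3x + (330/4913)sin 3x
D E_alpha f = (2254/867)cos 2x + (1120/289)sin 2x + (990/4913)cos 3x + (9776/4913)sin 3x
E_pi E_alpha f = -(560/289)cos 2x + (1127/867)sin 2x + (9776/14739)cos 3x - (330/4913)sin 3x
(D + E_pi) E_alpha f = (574/867)cos 2x + (4487/867)sin 2x + (12746/14739)cos 3x + (9446/4913)sin 3x

the image equals g(x) = (574/867)cos 2x + (4487/867)sin 2x + (12746/14739)cos 3x + (9446/4913)sin 3x


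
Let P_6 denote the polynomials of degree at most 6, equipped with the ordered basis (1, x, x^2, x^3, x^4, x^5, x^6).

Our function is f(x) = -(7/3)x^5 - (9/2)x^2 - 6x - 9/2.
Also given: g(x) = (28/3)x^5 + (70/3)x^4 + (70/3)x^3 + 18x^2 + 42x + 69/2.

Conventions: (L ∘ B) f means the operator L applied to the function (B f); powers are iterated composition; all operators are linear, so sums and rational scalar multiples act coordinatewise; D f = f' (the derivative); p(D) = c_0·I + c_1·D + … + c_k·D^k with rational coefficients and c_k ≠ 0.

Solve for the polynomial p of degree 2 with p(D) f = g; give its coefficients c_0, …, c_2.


D^0 f = -(7/3)x^5 - (9/2)x^2 - 6x - 9/2
D^1 f = -(35/3)x^4 - 9x - 6
D^2 f = -(140/3)x^3 - 9
matching coefficients of g against c_0 f + c_1 Df + … from the top degree down determines the c_i
solution: c_0 = -4, c_1 = -2, c_2 = -1/2

p(D) = -4·I − 2·D − (1/2)·D^2, i.e. c_0 = -4, c_1 = -2, c_2 = -1/2


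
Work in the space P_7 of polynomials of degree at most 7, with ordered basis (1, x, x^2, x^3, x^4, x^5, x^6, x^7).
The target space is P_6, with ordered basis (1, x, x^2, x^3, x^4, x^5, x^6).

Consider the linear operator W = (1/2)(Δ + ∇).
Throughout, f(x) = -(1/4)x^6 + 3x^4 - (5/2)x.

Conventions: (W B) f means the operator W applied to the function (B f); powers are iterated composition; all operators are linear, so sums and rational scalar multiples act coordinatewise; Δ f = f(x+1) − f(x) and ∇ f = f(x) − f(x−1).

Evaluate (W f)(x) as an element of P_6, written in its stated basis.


Δ f = -(3/2)x^5 - (15/4)x^4 + 7x^3 + (57/4)x^2 + (21/2)x + 1/4
∇ f = -(3/2)x^5 + (15/4)x^4 + 7x^3 - (57/4)x^2 + (21/2)x - 21/4
(Δ + ∇) f = -3x^5 + 14x^3 + 21x - 5
((1/2)(Δ + ∇)) f = -(3/2)x^5 + 7x^3 + (21/2)x - 5/2

g(x) = -(3/2)x^5 + 7x^3 + (21/2)x - 5/2


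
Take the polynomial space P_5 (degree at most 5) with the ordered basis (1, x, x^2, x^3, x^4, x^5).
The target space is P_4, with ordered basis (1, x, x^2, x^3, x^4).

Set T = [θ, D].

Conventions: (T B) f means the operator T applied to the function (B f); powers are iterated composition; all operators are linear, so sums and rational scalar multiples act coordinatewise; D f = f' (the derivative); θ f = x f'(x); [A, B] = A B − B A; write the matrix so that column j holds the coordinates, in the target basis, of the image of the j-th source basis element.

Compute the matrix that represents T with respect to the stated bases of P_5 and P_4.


image of 1: 0
image of x: -1
image of x^2: -2x
image of x^3: -3x^2
image of x^4: -4x^3
image of x^5: -5x^4
each image's coordinates form column j of the matrix

the matrix is [[0, -1, 0, 0, 0, 0]; [0, 0, -2, 0, 0, 0]; [0, 0, 0, -3, 0, 0]; [0, 0, 0, 0, -4, 0]; [0, 0, 0, 0, 0, -5]] (rows listed top to bottom)


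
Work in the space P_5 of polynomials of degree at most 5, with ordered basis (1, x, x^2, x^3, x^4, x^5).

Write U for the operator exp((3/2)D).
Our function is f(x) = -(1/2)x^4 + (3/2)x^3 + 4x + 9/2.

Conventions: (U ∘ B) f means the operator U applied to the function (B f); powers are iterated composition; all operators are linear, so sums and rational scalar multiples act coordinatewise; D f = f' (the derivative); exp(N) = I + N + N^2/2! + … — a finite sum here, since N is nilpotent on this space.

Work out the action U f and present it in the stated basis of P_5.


g(x) = -(1/2)x^4 - (3/2)x^3 + (59/8)x + 417/32

order-1 term: -3x^3 + (27/4)x^2 + 6
order-2 term: -(27/4)x^2 + (81/8)x
order-3 term: -(27/4)x + 81/16
order-4 term: -81/32
the series for exp((3/2)D) f terminates at order 4
exp((3/2)D) f = -(1/2)x^4 - (3/2)x^3 + (59/8)x + 417/32


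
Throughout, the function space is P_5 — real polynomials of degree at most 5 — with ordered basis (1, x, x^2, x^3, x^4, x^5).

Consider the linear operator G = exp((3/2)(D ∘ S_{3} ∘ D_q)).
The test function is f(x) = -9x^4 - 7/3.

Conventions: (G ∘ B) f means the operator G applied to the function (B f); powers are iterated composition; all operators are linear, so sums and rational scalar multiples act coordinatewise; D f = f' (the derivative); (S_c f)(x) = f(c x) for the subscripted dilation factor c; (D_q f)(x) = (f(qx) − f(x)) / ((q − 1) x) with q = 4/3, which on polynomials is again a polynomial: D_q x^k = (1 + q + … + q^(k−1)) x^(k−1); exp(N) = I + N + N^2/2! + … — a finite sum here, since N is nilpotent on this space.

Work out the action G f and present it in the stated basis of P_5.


the image equals g(x) = -9x^4 - (14175/2)x^2 - 893081/24

order-1 term: -(14175/2)x^2
order-2 term: -297675/8
the series for exp((3/2)(D ∘ S_{3} ∘ D_q)) f terminates at order 2
exp((3/2)(D ∘ S_{3} ∘ D_q)) f = -9x^4 - (14175/2)x^2 - 893081/24


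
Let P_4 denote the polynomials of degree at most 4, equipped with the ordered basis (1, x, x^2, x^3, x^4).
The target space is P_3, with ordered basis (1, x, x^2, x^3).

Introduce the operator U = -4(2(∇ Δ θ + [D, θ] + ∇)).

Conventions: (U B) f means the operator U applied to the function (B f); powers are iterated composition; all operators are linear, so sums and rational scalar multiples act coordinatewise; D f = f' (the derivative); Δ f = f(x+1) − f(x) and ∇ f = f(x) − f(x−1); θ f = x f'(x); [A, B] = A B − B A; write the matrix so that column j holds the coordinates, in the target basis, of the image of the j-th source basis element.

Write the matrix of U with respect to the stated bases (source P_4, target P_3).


the matrix is [[0, -16, -24, -8, -56]; [0, 0, -32, -120, -32]; [0, 0, 0, -48, -336]; [0, 0, 0, 0, -64]] (rows listed top to bottom)

image of 1: 0
image of x: -16
image of x^2: -32x - 24
image of x^3: -48x^2 - 120x - 8
image of x^4: -64x^3 - 336x^2 - 32x - 56
each image's coordinates form column j of the matrix


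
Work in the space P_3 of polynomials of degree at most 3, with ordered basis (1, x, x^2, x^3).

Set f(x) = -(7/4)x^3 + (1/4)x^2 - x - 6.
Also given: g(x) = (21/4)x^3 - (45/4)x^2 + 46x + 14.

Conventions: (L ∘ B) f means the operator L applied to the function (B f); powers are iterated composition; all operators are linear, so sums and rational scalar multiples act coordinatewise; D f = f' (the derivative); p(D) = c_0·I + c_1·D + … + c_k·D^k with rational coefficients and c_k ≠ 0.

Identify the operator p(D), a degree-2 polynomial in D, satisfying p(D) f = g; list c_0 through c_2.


p(D) = -3·I + 2·D − 4·D^2, i.e. c_0 = -3, c_1 = 2, c_2 = -4

D^0 f = -(7/4)x^3 + (1/4)x^2 - x - 6
D^1 f = -(21/4)x^2 + (1/2)x - 1
D^2 f = -(21/2)x + 1/2
matching coefficients of g against c_0 f + c_1 Df + … from the top degree down determines the c_i
solution: c_0 = -3, c_1 = 2, c_2 = -4


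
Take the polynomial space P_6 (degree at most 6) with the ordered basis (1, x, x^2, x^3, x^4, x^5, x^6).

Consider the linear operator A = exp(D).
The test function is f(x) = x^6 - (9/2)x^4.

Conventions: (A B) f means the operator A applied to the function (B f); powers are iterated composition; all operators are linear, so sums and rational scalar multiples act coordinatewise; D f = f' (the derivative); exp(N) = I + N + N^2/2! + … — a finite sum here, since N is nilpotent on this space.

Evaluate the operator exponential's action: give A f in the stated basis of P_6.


the result is g(x) = x^6 + 6x^5 + (21/2)x^4 + 2x^3 - 12x^2 - 12x - 7/2

order-1 term: 6x^5 - 18x^3
order-2 term: 15x^4 - 27x^2
order-3 term: 20x^3 - 18x
order-4 term: 15x^2 - 9/2
order-5 term: 6x
order-6 term: 1
the series for exp(D) f terminates at order 6
exp(D) f = x^6 + 6x^5 + (21/2)x^4 + 2x^3 - 12x^2 - 12x - 7/2


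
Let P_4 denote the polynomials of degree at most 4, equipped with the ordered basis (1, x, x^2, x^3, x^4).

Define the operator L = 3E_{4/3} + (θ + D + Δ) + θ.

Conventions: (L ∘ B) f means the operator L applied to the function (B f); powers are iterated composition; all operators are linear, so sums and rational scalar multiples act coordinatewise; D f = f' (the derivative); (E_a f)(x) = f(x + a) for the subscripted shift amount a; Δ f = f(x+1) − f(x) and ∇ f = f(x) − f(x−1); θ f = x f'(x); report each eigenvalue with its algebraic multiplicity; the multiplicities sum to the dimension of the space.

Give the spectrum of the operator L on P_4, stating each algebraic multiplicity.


image of 1: 3
image of x: 5x + 6
image of x^2: 7x^2 + 12x + 19/3
image of x^3: 9x^3 + 18x^2 + 19x + 73/9
image of x^4: 11x^4 + 24x^3 + 38x^2 + (292/9)x + 283/27
the matrix is upper triangular; its diagonal is (3, 5, 7, 9, 11)
for a triangular matrix the eigenvalues are the diagonal entries, with algebraic multiplicity their repetition count

λ = 3 (multiplicity 1), λ = 5 (multiplicity 1), λ = 7 (multiplicity 1), λ = 9 (multiplicity 1), λ = 11 (multiplicity 1)


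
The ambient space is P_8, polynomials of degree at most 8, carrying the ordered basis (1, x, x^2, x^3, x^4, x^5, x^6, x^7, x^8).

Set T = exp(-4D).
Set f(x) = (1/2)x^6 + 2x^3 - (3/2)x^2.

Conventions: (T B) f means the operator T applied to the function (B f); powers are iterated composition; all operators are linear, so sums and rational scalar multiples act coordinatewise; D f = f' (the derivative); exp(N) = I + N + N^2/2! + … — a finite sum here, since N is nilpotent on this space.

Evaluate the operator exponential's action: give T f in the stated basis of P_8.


g(x) = (1/2)x^6 - 12x^5 + 120x^4 - 638x^3 + (3789/2)x^2 - 2964x + 1896

order-1 term: -12x^5 - 24x^2 + 12x
order-2 term: 120x^4 + 96x - 24
order-3 term: -640x^3 - 128
order-4 term: 1920x^2
order-5 term: -3072x
order-6 term: 2048
the series for exp(-4D) f terminates at order 6
exp(-4D) f = (1/2)x^6 - 12x^5 + 120x^4 - 638x^3 + (3789/2)x^2 - 2964x + 1896


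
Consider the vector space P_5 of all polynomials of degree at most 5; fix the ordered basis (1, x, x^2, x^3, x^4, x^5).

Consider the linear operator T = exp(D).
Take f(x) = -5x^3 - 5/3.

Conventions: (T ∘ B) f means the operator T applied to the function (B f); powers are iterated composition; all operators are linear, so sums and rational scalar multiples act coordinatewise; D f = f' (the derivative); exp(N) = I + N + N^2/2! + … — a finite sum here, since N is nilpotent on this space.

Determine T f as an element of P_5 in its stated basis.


the image equals g(x) = -5x^3 - 15x^2 - 15x - 20/3

order-1 term: -15x^2
order-2 term: -15x
order-3 term: -5
the series for exp(D) f terminates at order 3
exp(D) f = -5x^3 - 15x^2 - 15x - 20/3


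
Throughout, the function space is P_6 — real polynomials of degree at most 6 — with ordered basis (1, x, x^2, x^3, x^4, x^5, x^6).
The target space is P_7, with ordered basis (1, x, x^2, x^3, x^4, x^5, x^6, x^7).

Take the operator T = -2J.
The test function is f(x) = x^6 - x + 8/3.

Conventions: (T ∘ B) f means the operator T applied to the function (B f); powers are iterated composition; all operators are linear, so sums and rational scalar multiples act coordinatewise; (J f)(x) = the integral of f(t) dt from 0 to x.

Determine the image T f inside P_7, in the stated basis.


the image equals g(x) = -(2/7)x^7 + x^2 - (16/3)x

J f = (1/7)x^7 - (1/2)x^2 + (8/3)x
(-2J) f = -(2/7)x^7 + x^2 - (16/3)x


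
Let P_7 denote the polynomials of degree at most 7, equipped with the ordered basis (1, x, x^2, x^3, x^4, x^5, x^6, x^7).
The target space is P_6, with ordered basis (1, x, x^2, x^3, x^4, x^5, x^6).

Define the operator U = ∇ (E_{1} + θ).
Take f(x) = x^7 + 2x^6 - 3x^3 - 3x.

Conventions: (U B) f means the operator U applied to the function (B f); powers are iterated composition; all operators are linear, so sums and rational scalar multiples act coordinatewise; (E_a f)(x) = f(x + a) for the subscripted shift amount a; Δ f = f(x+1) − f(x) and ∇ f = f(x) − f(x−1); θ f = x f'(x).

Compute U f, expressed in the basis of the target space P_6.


E_{1} f = x^7 + 9x^6 + 33x^5 + 65x^4 + 72x^3 + 42x^2 + 7x - 3
θ f = 7x^7 + 12x^6 - 9x^3 - 3x
(E_{1} + θ) f = 8x^7 + 21x^6 + 33x^5 + 65x^4 + 63x^3 + 42x^2 + 4x - 3
∇ (E_{1} + θ) f = 56x^6 - 42x^5 + 130x^4 + 70x^3 - 18x^2 + 60x - 20

the result is g(x) = 56x^6 - 42x^5 + 130x^4 + 70x^3 - 18x^2 + 60x - 20


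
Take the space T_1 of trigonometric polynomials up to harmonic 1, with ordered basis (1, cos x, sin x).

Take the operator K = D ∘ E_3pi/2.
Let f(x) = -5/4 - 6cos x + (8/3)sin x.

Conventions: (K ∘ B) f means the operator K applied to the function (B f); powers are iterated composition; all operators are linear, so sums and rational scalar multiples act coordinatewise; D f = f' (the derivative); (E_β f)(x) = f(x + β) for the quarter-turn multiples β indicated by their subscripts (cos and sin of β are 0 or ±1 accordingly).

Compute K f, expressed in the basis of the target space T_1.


E_3pi/2 f = -5/4 - (8/3)cos x - 6sin x
D E_3pi/2 f = -6cos x + (8/3)sin x

the result is g(x) = -6cos x + (8/3)sin x
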